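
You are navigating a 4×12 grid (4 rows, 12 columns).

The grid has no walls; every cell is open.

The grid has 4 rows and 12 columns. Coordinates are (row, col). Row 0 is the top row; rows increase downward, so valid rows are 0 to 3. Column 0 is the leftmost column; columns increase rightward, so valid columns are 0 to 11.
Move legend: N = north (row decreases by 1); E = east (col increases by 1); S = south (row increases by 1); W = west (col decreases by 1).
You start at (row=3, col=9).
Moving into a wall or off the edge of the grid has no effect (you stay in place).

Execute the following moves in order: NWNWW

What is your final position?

Start: (row=3, col=9)
  N (north): (row=3, col=9) -> (row=2, col=9)
  W (west): (row=2, col=9) -> (row=2, col=8)
  N (north): (row=2, col=8) -> (row=1, col=8)
  W (west): (row=1, col=8) -> (row=1, col=7)
  W (west): (row=1, col=7) -> (row=1, col=6)
Final: (row=1, col=6)

Answer: Final position: (row=1, col=6)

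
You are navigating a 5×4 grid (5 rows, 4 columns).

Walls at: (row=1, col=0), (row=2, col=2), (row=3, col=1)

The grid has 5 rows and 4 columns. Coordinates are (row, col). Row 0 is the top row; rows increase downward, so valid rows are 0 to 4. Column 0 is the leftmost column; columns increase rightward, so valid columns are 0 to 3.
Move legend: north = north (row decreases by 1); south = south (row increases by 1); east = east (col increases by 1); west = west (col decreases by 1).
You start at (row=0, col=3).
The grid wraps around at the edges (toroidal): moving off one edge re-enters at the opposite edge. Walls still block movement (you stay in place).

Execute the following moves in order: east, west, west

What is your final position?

Answer: Final position: (row=0, col=2)

Derivation:
Start: (row=0, col=3)
  east (east): (row=0, col=3) -> (row=0, col=0)
  west (west): (row=0, col=0) -> (row=0, col=3)
  west (west): (row=0, col=3) -> (row=0, col=2)
Final: (row=0, col=2)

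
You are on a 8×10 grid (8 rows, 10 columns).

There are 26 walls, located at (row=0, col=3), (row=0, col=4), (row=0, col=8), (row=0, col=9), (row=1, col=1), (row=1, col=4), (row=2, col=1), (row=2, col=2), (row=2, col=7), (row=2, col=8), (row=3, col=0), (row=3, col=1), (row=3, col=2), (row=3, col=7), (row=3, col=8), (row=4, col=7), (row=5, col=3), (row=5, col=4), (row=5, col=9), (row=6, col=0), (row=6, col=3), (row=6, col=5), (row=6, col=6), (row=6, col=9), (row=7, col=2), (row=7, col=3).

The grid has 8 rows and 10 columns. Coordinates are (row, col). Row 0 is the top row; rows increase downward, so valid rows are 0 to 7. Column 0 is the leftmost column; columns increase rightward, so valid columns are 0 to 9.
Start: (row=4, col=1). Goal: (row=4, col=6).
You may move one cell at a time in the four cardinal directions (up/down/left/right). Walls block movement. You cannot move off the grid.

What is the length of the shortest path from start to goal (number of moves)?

BFS from (row=4, col=1) until reaching (row=4, col=6):
  Distance 0: (row=4, col=1)
  Distance 1: (row=4, col=0), (row=4, col=2), (row=5, col=1)
  Distance 2: (row=4, col=3), (row=5, col=0), (row=5, col=2), (row=6, col=1)
  Distance 3: (row=3, col=3), (row=4, col=4), (row=6, col=2), (row=7, col=1)
  Distance 4: (row=2, col=3), (row=3, col=4), (row=4, col=5), (row=7, col=0)
  Distance 5: (row=1, col=3), (row=2, col=4), (row=3, col=5), (row=4, col=6), (row=5, col=5)  <- goal reached here
One shortest path (5 moves): (row=4, col=1) -> (row=4, col=2) -> (row=4, col=3) -> (row=4, col=4) -> (row=4, col=5) -> (row=4, col=6)

Answer: Shortest path length: 5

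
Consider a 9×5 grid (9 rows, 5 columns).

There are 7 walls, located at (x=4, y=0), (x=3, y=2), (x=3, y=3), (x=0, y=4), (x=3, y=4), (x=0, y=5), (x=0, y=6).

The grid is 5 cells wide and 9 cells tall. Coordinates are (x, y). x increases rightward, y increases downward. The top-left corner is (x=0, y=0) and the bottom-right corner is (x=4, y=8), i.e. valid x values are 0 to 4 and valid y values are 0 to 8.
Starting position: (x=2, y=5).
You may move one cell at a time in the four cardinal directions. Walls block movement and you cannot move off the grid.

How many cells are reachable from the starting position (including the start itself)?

Answer: Reachable cells: 38

Derivation:
BFS flood-fill from (x=2, y=5):
  Distance 0: (x=2, y=5)
  Distance 1: (x=2, y=4), (x=1, y=5), (x=3, y=5), (x=2, y=6)
  Distance 2: (x=2, y=3), (x=1, y=4), (x=4, y=5), (x=1, y=6), (x=3, y=6), (x=2, y=7)
  Distance 3: (x=2, y=2), (x=1, y=3), (x=4, y=4), (x=4, y=6), (x=1, y=7), (x=3, y=7), (x=2, y=8)
  Distance 4: (x=2, y=1), (x=1, y=2), (x=0, y=3), (x=4, y=3), (x=0, y=7), (x=4, y=7), (x=1, y=8), (x=3, y=8)
  Distance 5: (x=2, y=0), (x=1, y=1), (x=3, y=1), (x=0, y=2), (x=4, y=2), (x=0, y=8), (x=4, y=8)
  Distance 6: (x=1, y=0), (x=3, y=0), (x=0, y=1), (x=4, y=1)
  Distance 7: (x=0, y=0)
Total reachable: 38 (grid has 38 open cells total)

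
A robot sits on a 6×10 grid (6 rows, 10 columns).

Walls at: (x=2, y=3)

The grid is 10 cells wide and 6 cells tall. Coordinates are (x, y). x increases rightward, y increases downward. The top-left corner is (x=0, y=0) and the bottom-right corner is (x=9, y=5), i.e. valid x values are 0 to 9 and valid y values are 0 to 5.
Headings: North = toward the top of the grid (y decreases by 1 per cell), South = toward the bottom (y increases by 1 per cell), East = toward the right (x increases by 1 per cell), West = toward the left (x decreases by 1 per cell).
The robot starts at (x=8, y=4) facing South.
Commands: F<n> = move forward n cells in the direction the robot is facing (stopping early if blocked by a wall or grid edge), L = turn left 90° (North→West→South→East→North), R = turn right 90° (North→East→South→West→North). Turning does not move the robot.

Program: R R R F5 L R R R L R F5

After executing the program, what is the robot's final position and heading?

Answer: Final position: (x=4, y=4), facing West

Derivation:
Start: (x=8, y=4), facing South
  R: turn right, now facing West
  R: turn right, now facing North
  R: turn right, now facing East
  F5: move forward 1/5 (blocked), now at (x=9, y=4)
  L: turn left, now facing North
  R: turn right, now facing East
  R: turn right, now facing South
  R: turn right, now facing West
  L: turn left, now facing South
  R: turn right, now facing West
  F5: move forward 5, now at (x=4, y=4)
Final: (x=4, y=4), facing West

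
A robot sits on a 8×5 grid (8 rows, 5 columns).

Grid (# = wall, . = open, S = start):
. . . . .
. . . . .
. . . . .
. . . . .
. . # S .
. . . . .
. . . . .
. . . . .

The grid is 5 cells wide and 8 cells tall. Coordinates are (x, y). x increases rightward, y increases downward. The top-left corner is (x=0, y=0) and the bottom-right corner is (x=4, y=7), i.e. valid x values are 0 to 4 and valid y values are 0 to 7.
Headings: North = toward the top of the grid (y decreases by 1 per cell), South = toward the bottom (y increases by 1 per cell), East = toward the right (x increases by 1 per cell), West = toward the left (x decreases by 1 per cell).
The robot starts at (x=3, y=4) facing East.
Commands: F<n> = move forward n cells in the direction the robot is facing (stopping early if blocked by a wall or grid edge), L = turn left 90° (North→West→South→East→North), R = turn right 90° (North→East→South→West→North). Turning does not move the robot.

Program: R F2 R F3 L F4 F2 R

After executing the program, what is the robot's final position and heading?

Answer: Final position: (x=0, y=7), facing West

Derivation:
Start: (x=3, y=4), facing East
  R: turn right, now facing South
  F2: move forward 2, now at (x=3, y=6)
  R: turn right, now facing West
  F3: move forward 3, now at (x=0, y=6)
  L: turn left, now facing South
  F4: move forward 1/4 (blocked), now at (x=0, y=7)
  F2: move forward 0/2 (blocked), now at (x=0, y=7)
  R: turn right, now facing West
Final: (x=0, y=7), facing West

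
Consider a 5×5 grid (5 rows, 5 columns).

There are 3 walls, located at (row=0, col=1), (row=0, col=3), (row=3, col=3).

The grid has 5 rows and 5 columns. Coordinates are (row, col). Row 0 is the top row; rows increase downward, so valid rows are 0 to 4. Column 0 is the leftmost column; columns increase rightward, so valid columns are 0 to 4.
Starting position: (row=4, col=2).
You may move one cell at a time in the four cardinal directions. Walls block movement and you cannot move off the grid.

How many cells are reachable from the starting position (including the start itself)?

Answer: Reachable cells: 22

Derivation:
BFS flood-fill from (row=4, col=2):
  Distance 0: (row=4, col=2)
  Distance 1: (row=3, col=2), (row=4, col=1), (row=4, col=3)
  Distance 2: (row=2, col=2), (row=3, col=1), (row=4, col=0), (row=4, col=4)
  Distance 3: (row=1, col=2), (row=2, col=1), (row=2, col=3), (row=3, col=0), (row=3, col=4)
  Distance 4: (row=0, col=2), (row=1, col=1), (row=1, col=3), (row=2, col=0), (row=2, col=4)
  Distance 5: (row=1, col=0), (row=1, col=4)
  Distance 6: (row=0, col=0), (row=0, col=4)
Total reachable: 22 (grid has 22 open cells total)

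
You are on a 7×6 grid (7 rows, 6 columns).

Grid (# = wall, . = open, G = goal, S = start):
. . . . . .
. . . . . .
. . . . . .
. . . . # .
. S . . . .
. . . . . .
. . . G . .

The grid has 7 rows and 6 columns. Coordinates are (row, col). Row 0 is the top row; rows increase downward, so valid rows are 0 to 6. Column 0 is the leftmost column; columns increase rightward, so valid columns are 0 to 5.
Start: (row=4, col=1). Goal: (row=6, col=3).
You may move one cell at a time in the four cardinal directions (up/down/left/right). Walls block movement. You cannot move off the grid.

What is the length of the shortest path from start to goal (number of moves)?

Answer: Shortest path length: 4

Derivation:
BFS from (row=4, col=1) until reaching (row=6, col=3):
  Distance 0: (row=4, col=1)
  Distance 1: (row=3, col=1), (row=4, col=0), (row=4, col=2), (row=5, col=1)
  Distance 2: (row=2, col=1), (row=3, col=0), (row=3, col=2), (row=4, col=3), (row=5, col=0), (row=5, col=2), (row=6, col=1)
  Distance 3: (row=1, col=1), (row=2, col=0), (row=2, col=2), (row=3, col=3), (row=4, col=4), (row=5, col=3), (row=6, col=0), (row=6, col=2)
  Distance 4: (row=0, col=1), (row=1, col=0), (row=1, col=2), (row=2, col=3), (row=4, col=5), (row=5, col=4), (row=6, col=3)  <- goal reached here
One shortest path (4 moves): (row=4, col=1) -> (row=4, col=2) -> (row=4, col=3) -> (row=5, col=3) -> (row=6, col=3)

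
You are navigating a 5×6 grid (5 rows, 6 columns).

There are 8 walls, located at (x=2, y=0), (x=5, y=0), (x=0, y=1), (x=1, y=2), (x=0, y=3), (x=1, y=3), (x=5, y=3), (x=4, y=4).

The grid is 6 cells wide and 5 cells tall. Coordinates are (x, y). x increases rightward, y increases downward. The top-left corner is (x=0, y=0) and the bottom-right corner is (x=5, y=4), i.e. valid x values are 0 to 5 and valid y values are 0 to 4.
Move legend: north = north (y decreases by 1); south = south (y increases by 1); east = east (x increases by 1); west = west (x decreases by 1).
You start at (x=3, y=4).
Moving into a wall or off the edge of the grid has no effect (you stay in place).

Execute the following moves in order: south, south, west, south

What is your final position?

Start: (x=3, y=4)
  south (south): blocked, stay at (x=3, y=4)
  south (south): blocked, stay at (x=3, y=4)
  west (west): (x=3, y=4) -> (x=2, y=4)
  south (south): blocked, stay at (x=2, y=4)
Final: (x=2, y=4)

Answer: Final position: (x=2, y=4)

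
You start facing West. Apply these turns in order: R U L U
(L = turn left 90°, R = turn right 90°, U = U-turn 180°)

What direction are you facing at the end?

Answer: Final heading: West

Derivation:
Start: West
  R (right (90° clockwise)) -> North
  U (U-turn (180°)) -> South
  L (left (90° counter-clockwise)) -> East
  U (U-turn (180°)) -> West
Final: West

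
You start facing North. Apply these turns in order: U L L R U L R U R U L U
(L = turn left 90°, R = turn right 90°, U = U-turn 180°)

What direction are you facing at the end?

Answer: Final heading: East

Derivation:
Start: North
  U (U-turn (180°)) -> South
  L (left (90° counter-clockwise)) -> East
  L (left (90° counter-clockwise)) -> North
  R (right (90° clockwise)) -> East
  U (U-turn (180°)) -> West
  L (left (90° counter-clockwise)) -> South
  R (right (90° clockwise)) -> West
  U (U-turn (180°)) -> East
  R (right (90° clockwise)) -> South
  U (U-turn (180°)) -> North
  L (left (90° counter-clockwise)) -> West
  U (U-turn (180°)) -> East
Final: East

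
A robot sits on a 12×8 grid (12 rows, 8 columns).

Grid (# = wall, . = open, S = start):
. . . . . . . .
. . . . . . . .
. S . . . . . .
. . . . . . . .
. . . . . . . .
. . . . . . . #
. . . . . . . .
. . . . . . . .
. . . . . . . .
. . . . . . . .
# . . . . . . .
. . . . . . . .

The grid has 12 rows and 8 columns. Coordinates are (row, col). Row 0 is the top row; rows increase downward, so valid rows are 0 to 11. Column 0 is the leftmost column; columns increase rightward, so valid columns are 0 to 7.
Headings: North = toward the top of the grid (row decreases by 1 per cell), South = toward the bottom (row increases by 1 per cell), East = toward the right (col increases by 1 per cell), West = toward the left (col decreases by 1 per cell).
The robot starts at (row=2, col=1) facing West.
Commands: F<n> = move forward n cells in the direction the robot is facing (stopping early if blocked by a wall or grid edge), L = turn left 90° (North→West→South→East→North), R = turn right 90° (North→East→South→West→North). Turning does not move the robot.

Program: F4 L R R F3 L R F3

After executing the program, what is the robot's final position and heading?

Answer: Final position: (row=0, col=0), facing North

Derivation:
Start: (row=2, col=1), facing West
  F4: move forward 1/4 (blocked), now at (row=2, col=0)
  L: turn left, now facing South
  R: turn right, now facing West
  R: turn right, now facing North
  F3: move forward 2/3 (blocked), now at (row=0, col=0)
  L: turn left, now facing West
  R: turn right, now facing North
  F3: move forward 0/3 (blocked), now at (row=0, col=0)
Final: (row=0, col=0), facing North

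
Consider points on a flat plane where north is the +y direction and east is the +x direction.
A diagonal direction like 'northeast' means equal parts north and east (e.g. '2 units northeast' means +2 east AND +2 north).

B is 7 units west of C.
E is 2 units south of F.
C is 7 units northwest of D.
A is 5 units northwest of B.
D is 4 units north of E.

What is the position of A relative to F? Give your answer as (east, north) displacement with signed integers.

Place F at the origin (east=0, north=0).
  E is 2 units south of F: delta (east=+0, north=-2); E at (east=0, north=-2).
  D is 4 units north of E: delta (east=+0, north=+4); D at (east=0, north=2).
  C is 7 units northwest of D: delta (east=-7, north=+7); C at (east=-7, north=9).
  B is 7 units west of C: delta (east=-7, north=+0); B at (east=-14, north=9).
  A is 5 units northwest of B: delta (east=-5, north=+5); A at (east=-19, north=14).
Therefore A relative to F: (east=-19, north=14).

Answer: A is at (east=-19, north=14) relative to F.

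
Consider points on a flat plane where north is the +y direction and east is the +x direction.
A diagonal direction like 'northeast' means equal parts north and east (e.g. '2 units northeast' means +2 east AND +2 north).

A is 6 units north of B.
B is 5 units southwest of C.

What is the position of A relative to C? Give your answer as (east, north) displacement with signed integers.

Place C at the origin (east=0, north=0).
  B is 5 units southwest of C: delta (east=-5, north=-5); B at (east=-5, north=-5).
  A is 6 units north of B: delta (east=+0, north=+6); A at (east=-5, north=1).
Therefore A relative to C: (east=-5, north=1).

Answer: A is at (east=-5, north=1) relative to C.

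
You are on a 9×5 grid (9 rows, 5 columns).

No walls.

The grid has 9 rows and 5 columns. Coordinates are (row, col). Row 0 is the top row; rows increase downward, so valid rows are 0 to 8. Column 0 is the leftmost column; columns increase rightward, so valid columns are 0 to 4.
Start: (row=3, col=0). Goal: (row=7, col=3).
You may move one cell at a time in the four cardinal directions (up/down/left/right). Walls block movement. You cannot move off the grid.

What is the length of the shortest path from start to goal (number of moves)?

Answer: Shortest path length: 7

Derivation:
BFS from (row=3, col=0) until reaching (row=7, col=3):
  Distance 0: (row=3, col=0)
  Distance 1: (row=2, col=0), (row=3, col=1), (row=4, col=0)
  Distance 2: (row=1, col=0), (row=2, col=1), (row=3, col=2), (row=4, col=1), (row=5, col=0)
  Distance 3: (row=0, col=0), (row=1, col=1), (row=2, col=2), (row=3, col=3), (row=4, col=2), (row=5, col=1), (row=6, col=0)
  Distance 4: (row=0, col=1), (row=1, col=2), (row=2, col=3), (row=3, col=4), (row=4, col=3), (row=5, col=2), (row=6, col=1), (row=7, col=0)
  Distance 5: (row=0, col=2), (row=1, col=3), (row=2, col=4), (row=4, col=4), (row=5, col=3), (row=6, col=2), (row=7, col=1), (row=8, col=0)
  Distance 6: (row=0, col=3), (row=1, col=4), (row=5, col=4), (row=6, col=3), (row=7, col=2), (row=8, col=1)
  Distance 7: (row=0, col=4), (row=6, col=4), (row=7, col=3), (row=8, col=2)  <- goal reached here
One shortest path (7 moves): (row=3, col=0) -> (row=3, col=1) -> (row=3, col=2) -> (row=3, col=3) -> (row=4, col=3) -> (row=5, col=3) -> (row=6, col=3) -> (row=7, col=3)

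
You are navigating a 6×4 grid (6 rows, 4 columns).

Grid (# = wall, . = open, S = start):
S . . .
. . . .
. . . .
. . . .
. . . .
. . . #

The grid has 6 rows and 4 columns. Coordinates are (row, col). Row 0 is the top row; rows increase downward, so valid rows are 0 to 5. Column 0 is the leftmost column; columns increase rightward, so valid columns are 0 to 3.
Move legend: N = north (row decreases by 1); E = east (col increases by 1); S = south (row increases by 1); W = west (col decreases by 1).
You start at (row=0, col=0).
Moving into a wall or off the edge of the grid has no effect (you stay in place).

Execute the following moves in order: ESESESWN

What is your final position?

Answer: Final position: (row=2, col=2)

Derivation:
Start: (row=0, col=0)
  E (east): (row=0, col=0) -> (row=0, col=1)
  S (south): (row=0, col=1) -> (row=1, col=1)
  E (east): (row=1, col=1) -> (row=1, col=2)
  S (south): (row=1, col=2) -> (row=2, col=2)
  E (east): (row=2, col=2) -> (row=2, col=3)
  S (south): (row=2, col=3) -> (row=3, col=3)
  W (west): (row=3, col=3) -> (row=3, col=2)
  N (north): (row=3, col=2) -> (row=2, col=2)
Final: (row=2, col=2)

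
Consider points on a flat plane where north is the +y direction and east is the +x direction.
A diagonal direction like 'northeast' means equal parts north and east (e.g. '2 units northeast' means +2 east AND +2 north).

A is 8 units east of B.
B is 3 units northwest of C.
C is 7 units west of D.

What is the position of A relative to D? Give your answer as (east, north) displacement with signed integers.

Place D at the origin (east=0, north=0).
  C is 7 units west of D: delta (east=-7, north=+0); C at (east=-7, north=0).
  B is 3 units northwest of C: delta (east=-3, north=+3); B at (east=-10, north=3).
  A is 8 units east of B: delta (east=+8, north=+0); A at (east=-2, north=3).
Therefore A relative to D: (east=-2, north=3).

Answer: A is at (east=-2, north=3) relative to D.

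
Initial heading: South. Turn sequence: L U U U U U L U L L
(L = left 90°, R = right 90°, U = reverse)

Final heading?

Start: South
  L (left (90° counter-clockwise)) -> East
  U (U-turn (180°)) -> West
  U (U-turn (180°)) -> East
  U (U-turn (180°)) -> West
  U (U-turn (180°)) -> East
  U (U-turn (180°)) -> West
  L (left (90° counter-clockwise)) -> South
  U (U-turn (180°)) -> North
  L (left (90° counter-clockwise)) -> West
  L (left (90° counter-clockwise)) -> South
Final: South

Answer: Final heading: South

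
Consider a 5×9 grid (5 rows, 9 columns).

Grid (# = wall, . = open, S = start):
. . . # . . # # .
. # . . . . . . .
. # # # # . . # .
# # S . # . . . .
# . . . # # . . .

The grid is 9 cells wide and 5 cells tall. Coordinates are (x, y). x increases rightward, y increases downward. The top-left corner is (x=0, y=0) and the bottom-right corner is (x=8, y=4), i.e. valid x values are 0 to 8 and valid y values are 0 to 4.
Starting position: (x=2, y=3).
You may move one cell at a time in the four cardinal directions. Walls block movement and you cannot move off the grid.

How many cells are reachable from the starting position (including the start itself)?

BFS flood-fill from (x=2, y=3):
  Distance 0: (x=2, y=3)
  Distance 1: (x=3, y=3), (x=2, y=4)
  Distance 2: (x=1, y=4), (x=3, y=4)
Total reachable: 5 (grid has 30 open cells total)

Answer: Reachable cells: 5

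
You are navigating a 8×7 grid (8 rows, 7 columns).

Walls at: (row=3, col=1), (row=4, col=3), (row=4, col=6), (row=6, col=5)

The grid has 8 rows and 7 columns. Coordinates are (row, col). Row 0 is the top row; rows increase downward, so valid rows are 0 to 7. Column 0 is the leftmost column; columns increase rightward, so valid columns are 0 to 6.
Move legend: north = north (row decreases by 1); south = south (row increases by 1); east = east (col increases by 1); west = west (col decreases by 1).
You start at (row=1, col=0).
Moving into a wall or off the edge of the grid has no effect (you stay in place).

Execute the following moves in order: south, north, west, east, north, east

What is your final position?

Answer: Final position: (row=0, col=2)

Derivation:
Start: (row=1, col=0)
  south (south): (row=1, col=0) -> (row=2, col=0)
  north (north): (row=2, col=0) -> (row=1, col=0)
  west (west): blocked, stay at (row=1, col=0)
  east (east): (row=1, col=0) -> (row=1, col=1)
  north (north): (row=1, col=1) -> (row=0, col=1)
  east (east): (row=0, col=1) -> (row=0, col=2)
Final: (row=0, col=2)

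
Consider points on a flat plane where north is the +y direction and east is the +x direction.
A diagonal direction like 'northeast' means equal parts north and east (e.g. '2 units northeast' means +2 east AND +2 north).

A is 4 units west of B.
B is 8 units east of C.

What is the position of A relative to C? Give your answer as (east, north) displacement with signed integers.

Place C at the origin (east=0, north=0).
  B is 8 units east of C: delta (east=+8, north=+0); B at (east=8, north=0).
  A is 4 units west of B: delta (east=-4, north=+0); A at (east=4, north=0).
Therefore A relative to C: (east=4, north=0).

Answer: A is at (east=4, north=0) relative to C.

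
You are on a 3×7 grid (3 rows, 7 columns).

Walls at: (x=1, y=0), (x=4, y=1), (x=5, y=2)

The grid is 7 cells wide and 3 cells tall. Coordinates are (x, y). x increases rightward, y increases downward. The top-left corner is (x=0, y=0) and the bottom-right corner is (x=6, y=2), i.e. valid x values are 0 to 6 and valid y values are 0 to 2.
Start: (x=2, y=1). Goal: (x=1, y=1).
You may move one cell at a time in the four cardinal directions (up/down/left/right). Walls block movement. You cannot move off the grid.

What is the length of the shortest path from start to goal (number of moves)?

BFS from (x=2, y=1) until reaching (x=1, y=1):
  Distance 0: (x=2, y=1)
  Distance 1: (x=2, y=0), (x=1, y=1), (x=3, y=1), (x=2, y=2)  <- goal reached here
One shortest path (1 moves): (x=2, y=1) -> (x=1, y=1)

Answer: Shortest path length: 1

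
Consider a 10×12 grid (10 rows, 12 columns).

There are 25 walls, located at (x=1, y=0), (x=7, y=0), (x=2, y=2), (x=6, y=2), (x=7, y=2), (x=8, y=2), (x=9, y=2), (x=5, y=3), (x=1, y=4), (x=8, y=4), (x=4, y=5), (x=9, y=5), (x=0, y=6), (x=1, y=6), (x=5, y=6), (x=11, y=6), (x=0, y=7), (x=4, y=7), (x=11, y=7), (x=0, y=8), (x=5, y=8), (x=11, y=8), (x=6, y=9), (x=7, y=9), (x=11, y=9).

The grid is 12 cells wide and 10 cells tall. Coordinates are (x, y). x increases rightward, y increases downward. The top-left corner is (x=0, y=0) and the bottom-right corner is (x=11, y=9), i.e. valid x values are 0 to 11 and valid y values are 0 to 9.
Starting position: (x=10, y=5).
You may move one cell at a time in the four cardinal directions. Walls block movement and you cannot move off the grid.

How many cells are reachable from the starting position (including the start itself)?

BFS flood-fill from (x=10, y=5):
  Distance 0: (x=10, y=5)
  Distance 1: (x=10, y=4), (x=11, y=5), (x=10, y=6)
  Distance 2: (x=10, y=3), (x=9, y=4), (x=11, y=4), (x=9, y=6), (x=10, y=7)
  Distance 3: (x=10, y=2), (x=9, y=3), (x=11, y=3), (x=8, y=6), (x=9, y=7), (x=10, y=8)
  Distance 4: (x=10, y=1), (x=11, y=2), (x=8, y=3), (x=8, y=5), (x=7, y=6), (x=8, y=7), (x=9, y=8), (x=10, y=9)
  Distance 5: (x=10, y=0), (x=9, y=1), (x=11, y=1), (x=7, y=3), (x=7, y=5), (x=6, y=6), (x=7, y=7), (x=8, y=8), (x=9, y=9)
  Distance 6: (x=9, y=0), (x=11, y=0), (x=8, y=1), (x=6, y=3), (x=7, y=4), (x=6, y=5), (x=6, y=7), (x=7, y=8), (x=8, y=9)
  Distance 7: (x=8, y=0), (x=7, y=1), (x=6, y=4), (x=5, y=5), (x=5, y=7), (x=6, y=8)
  Distance 8: (x=6, y=1), (x=5, y=4)
  Distance 9: (x=6, y=0), (x=5, y=1), (x=4, y=4)
  Distance 10: (x=5, y=0), (x=4, y=1), (x=5, y=2), (x=4, y=3), (x=3, y=4)
  Distance 11: (x=4, y=0), (x=3, y=1), (x=4, y=2), (x=3, y=3), (x=2, y=4), (x=3, y=5)
  Distance 12: (x=3, y=0), (x=2, y=1), (x=3, y=2), (x=2, y=3), (x=2, y=5), (x=3, y=6)
  Distance 13: (x=2, y=0), (x=1, y=1), (x=1, y=3), (x=1, y=5), (x=2, y=6), (x=4, y=6), (x=3, y=7)
  Distance 14: (x=0, y=1), (x=1, y=2), (x=0, y=3), (x=0, y=5), (x=2, y=7), (x=3, y=8)
  Distance 15: (x=0, y=0), (x=0, y=2), (x=0, y=4), (x=1, y=7), (x=2, y=8), (x=4, y=8), (x=3, y=9)
  Distance 16: (x=1, y=8), (x=2, y=9), (x=4, y=9)
  Distance 17: (x=1, y=9), (x=5, y=9)
  Distance 18: (x=0, y=9)
Total reachable: 95 (grid has 95 open cells total)

Answer: Reachable cells: 95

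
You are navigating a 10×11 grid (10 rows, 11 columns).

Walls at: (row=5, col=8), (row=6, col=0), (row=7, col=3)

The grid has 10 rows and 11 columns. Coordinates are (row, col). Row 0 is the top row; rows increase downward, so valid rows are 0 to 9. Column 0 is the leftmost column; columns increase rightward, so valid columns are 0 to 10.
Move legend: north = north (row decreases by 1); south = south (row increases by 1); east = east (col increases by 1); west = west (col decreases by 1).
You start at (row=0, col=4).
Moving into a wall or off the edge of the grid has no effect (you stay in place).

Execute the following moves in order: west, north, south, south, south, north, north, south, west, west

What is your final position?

Answer: Final position: (row=2, col=1)

Derivation:
Start: (row=0, col=4)
  west (west): (row=0, col=4) -> (row=0, col=3)
  north (north): blocked, stay at (row=0, col=3)
  south (south): (row=0, col=3) -> (row=1, col=3)
  south (south): (row=1, col=3) -> (row=2, col=3)
  south (south): (row=2, col=3) -> (row=3, col=3)
  north (north): (row=3, col=3) -> (row=2, col=3)
  north (north): (row=2, col=3) -> (row=1, col=3)
  south (south): (row=1, col=3) -> (row=2, col=3)
  west (west): (row=2, col=3) -> (row=2, col=2)
  west (west): (row=2, col=2) -> (row=2, col=1)
Final: (row=2, col=1)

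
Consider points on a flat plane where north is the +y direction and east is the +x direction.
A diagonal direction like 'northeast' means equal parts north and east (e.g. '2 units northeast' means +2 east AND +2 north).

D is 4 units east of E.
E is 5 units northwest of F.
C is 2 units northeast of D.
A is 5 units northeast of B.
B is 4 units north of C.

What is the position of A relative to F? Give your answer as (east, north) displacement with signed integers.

Place F at the origin (east=0, north=0).
  E is 5 units northwest of F: delta (east=-5, north=+5); E at (east=-5, north=5).
  D is 4 units east of E: delta (east=+4, north=+0); D at (east=-1, north=5).
  C is 2 units northeast of D: delta (east=+2, north=+2); C at (east=1, north=7).
  B is 4 units north of C: delta (east=+0, north=+4); B at (east=1, north=11).
  A is 5 units northeast of B: delta (east=+5, north=+5); A at (east=6, north=16).
Therefore A relative to F: (east=6, north=16).

Answer: A is at (east=6, north=16) relative to F.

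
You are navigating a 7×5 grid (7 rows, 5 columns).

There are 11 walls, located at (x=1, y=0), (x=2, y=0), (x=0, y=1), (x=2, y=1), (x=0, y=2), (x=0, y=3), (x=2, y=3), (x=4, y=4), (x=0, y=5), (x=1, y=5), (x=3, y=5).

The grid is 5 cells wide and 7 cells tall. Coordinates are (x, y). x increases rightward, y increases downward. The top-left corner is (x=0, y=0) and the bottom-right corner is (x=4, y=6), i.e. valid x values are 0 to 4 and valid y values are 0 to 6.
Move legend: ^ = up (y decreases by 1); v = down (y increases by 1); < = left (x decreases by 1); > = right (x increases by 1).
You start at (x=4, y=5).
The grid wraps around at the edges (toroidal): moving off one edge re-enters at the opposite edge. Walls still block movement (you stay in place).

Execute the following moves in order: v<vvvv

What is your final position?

Start: (x=4, y=5)
  v (down): (x=4, y=5) -> (x=4, y=6)
  < (left): (x=4, y=6) -> (x=3, y=6)
  v (down): (x=3, y=6) -> (x=3, y=0)
  v (down): (x=3, y=0) -> (x=3, y=1)
  v (down): (x=3, y=1) -> (x=3, y=2)
  v (down): (x=3, y=2) -> (x=3, y=3)
Final: (x=3, y=3)

Answer: Final position: (x=3, y=3)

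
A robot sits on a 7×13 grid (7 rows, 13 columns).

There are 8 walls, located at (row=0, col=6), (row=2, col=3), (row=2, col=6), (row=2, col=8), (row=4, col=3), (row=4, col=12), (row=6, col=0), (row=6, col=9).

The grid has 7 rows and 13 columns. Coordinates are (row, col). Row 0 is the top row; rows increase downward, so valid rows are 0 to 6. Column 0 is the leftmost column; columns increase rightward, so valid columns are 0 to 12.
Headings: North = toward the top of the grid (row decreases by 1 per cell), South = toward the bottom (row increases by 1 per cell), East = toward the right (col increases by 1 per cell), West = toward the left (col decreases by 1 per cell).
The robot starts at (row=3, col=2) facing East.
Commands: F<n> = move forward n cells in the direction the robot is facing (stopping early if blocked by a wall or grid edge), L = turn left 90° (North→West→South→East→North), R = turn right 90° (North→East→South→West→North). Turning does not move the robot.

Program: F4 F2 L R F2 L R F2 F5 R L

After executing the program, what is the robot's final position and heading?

Start: (row=3, col=2), facing East
  F4: move forward 4, now at (row=3, col=6)
  F2: move forward 2, now at (row=3, col=8)
  L: turn left, now facing North
  R: turn right, now facing East
  F2: move forward 2, now at (row=3, col=10)
  L: turn left, now facing North
  R: turn right, now facing East
  F2: move forward 2, now at (row=3, col=12)
  F5: move forward 0/5 (blocked), now at (row=3, col=12)
  R: turn right, now facing South
  L: turn left, now facing East
Final: (row=3, col=12), facing East

Answer: Final position: (row=3, col=12), facing East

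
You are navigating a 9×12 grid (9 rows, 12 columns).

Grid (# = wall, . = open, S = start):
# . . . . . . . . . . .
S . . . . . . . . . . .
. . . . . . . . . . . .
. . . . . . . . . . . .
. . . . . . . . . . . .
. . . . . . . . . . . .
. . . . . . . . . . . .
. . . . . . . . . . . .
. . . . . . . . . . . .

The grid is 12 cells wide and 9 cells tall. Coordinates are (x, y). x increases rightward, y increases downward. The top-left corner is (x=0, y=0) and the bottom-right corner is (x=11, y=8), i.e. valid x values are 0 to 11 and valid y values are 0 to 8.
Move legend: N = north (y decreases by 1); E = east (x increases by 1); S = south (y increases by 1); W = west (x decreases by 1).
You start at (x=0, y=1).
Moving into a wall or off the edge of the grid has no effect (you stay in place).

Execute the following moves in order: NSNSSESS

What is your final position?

Answer: Final position: (x=1, y=5)

Derivation:
Start: (x=0, y=1)
  N (north): blocked, stay at (x=0, y=1)
  S (south): (x=0, y=1) -> (x=0, y=2)
  N (north): (x=0, y=2) -> (x=0, y=1)
  S (south): (x=0, y=1) -> (x=0, y=2)
  S (south): (x=0, y=2) -> (x=0, y=3)
  E (east): (x=0, y=3) -> (x=1, y=3)
  S (south): (x=1, y=3) -> (x=1, y=4)
  S (south): (x=1, y=4) -> (x=1, y=5)
Final: (x=1, y=5)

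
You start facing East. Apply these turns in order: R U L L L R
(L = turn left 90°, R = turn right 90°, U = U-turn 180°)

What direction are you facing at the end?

Start: East
  R (right (90° clockwise)) -> South
  U (U-turn (180°)) -> North
  L (left (90° counter-clockwise)) -> West
  L (left (90° counter-clockwise)) -> South
  L (left (90° counter-clockwise)) -> East
  R (right (90° clockwise)) -> South
Final: South

Answer: Final heading: South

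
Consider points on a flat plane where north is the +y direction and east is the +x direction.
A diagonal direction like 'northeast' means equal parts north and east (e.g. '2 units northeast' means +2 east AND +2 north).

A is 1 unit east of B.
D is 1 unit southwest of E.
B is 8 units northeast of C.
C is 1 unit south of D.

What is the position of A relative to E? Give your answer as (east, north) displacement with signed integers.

Answer: A is at (east=8, north=6) relative to E.

Derivation:
Place E at the origin (east=0, north=0).
  D is 1 unit southwest of E: delta (east=-1, north=-1); D at (east=-1, north=-1).
  C is 1 unit south of D: delta (east=+0, north=-1); C at (east=-1, north=-2).
  B is 8 units northeast of C: delta (east=+8, north=+8); B at (east=7, north=6).
  A is 1 unit east of B: delta (east=+1, north=+0); A at (east=8, north=6).
Therefore A relative to E: (east=8, north=6).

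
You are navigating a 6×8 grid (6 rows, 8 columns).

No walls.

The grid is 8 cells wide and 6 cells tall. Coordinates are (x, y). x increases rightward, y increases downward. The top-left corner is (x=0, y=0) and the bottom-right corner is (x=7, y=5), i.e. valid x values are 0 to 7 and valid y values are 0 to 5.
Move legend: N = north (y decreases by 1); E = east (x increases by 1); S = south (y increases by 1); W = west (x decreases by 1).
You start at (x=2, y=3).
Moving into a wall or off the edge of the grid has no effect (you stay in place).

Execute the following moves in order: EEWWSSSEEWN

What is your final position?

Start: (x=2, y=3)
  E (east): (x=2, y=3) -> (x=3, y=3)
  E (east): (x=3, y=3) -> (x=4, y=3)
  W (west): (x=4, y=3) -> (x=3, y=3)
  W (west): (x=3, y=3) -> (x=2, y=3)
  S (south): (x=2, y=3) -> (x=2, y=4)
  S (south): (x=2, y=4) -> (x=2, y=5)
  S (south): blocked, stay at (x=2, y=5)
  E (east): (x=2, y=5) -> (x=3, y=5)
  E (east): (x=3, y=5) -> (x=4, y=5)
  W (west): (x=4, y=5) -> (x=3, y=5)
  N (north): (x=3, y=5) -> (x=3, y=4)
Final: (x=3, y=4)

Answer: Final position: (x=3, y=4)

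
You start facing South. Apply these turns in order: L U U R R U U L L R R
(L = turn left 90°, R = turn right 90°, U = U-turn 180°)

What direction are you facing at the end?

Answer: Final heading: West

Derivation:
Start: South
  L (left (90° counter-clockwise)) -> East
  U (U-turn (180°)) -> West
  U (U-turn (180°)) -> East
  R (right (90° clockwise)) -> South
  R (right (90° clockwise)) -> West
  U (U-turn (180°)) -> East
  U (U-turn (180°)) -> West
  L (left (90° counter-clockwise)) -> South
  L (left (90° counter-clockwise)) -> East
  R (right (90° clockwise)) -> South
  R (right (90° clockwise)) -> West
Final: West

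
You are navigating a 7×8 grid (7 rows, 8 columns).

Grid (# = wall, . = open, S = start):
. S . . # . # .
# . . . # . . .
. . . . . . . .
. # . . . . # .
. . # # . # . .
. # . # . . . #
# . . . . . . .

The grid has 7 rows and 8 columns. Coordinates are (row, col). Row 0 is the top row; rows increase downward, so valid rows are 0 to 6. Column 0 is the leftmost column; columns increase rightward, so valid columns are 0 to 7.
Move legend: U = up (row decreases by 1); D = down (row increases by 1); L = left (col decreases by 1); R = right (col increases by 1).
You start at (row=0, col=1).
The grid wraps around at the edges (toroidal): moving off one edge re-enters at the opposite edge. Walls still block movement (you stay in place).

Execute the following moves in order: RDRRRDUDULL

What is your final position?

Start: (row=0, col=1)
  R (right): (row=0, col=1) -> (row=0, col=2)
  D (down): (row=0, col=2) -> (row=1, col=2)
  R (right): (row=1, col=2) -> (row=1, col=3)
  R (right): blocked, stay at (row=1, col=3)
  R (right): blocked, stay at (row=1, col=3)
  D (down): (row=1, col=3) -> (row=2, col=3)
  U (up): (row=2, col=3) -> (row=1, col=3)
  D (down): (row=1, col=3) -> (row=2, col=3)
  U (up): (row=2, col=3) -> (row=1, col=3)
  L (left): (row=1, col=3) -> (row=1, col=2)
  L (left): (row=1, col=2) -> (row=1, col=1)
Final: (row=1, col=1)

Answer: Final position: (row=1, col=1)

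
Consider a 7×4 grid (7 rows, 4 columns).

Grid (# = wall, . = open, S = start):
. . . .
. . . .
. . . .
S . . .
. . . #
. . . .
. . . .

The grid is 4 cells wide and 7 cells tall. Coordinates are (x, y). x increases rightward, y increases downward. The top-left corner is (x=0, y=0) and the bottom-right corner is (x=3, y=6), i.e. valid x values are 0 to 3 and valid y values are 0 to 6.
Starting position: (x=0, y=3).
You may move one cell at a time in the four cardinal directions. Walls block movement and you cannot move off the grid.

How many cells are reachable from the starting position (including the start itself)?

BFS flood-fill from (x=0, y=3):
  Distance 0: (x=0, y=3)
  Distance 1: (x=0, y=2), (x=1, y=3), (x=0, y=4)
  Distance 2: (x=0, y=1), (x=1, y=2), (x=2, y=3), (x=1, y=4), (x=0, y=5)
  Distance 3: (x=0, y=0), (x=1, y=1), (x=2, y=2), (x=3, y=3), (x=2, y=4), (x=1, y=5), (x=0, y=6)
  Distance 4: (x=1, y=0), (x=2, y=1), (x=3, y=2), (x=2, y=5), (x=1, y=6)
  Distance 5: (x=2, y=0), (x=3, y=1), (x=3, y=5), (x=2, y=6)
  Distance 6: (x=3, y=0), (x=3, y=6)
Total reachable: 27 (grid has 27 open cells total)

Answer: Reachable cells: 27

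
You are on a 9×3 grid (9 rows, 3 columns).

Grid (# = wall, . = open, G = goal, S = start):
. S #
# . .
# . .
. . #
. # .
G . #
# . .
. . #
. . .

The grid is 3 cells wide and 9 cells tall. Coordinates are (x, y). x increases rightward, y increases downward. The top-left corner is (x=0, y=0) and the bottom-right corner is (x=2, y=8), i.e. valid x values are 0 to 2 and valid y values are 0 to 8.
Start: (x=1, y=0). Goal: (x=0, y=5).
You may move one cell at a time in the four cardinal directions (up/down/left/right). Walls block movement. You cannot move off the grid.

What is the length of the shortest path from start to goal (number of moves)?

BFS from (x=1, y=0) until reaching (x=0, y=5):
  Distance 0: (x=1, y=0)
  Distance 1: (x=0, y=0), (x=1, y=1)
  Distance 2: (x=2, y=1), (x=1, y=2)
  Distance 3: (x=2, y=2), (x=1, y=3)
  Distance 4: (x=0, y=3)
  Distance 5: (x=0, y=4)
  Distance 6: (x=0, y=5)  <- goal reached here
One shortest path (6 moves): (x=1, y=0) -> (x=1, y=1) -> (x=1, y=2) -> (x=1, y=3) -> (x=0, y=3) -> (x=0, y=4) -> (x=0, y=5)

Answer: Shortest path length: 6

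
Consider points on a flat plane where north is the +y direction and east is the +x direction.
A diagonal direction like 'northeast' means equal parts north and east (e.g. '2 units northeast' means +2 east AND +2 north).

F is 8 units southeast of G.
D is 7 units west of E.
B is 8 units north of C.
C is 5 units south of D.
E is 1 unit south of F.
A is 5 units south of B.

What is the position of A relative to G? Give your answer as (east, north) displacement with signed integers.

Place G at the origin (east=0, north=0).
  F is 8 units southeast of G: delta (east=+8, north=-8); F at (east=8, north=-8).
  E is 1 unit south of F: delta (east=+0, north=-1); E at (east=8, north=-9).
  D is 7 units west of E: delta (east=-7, north=+0); D at (east=1, north=-9).
  C is 5 units south of D: delta (east=+0, north=-5); C at (east=1, north=-14).
  B is 8 units north of C: delta (east=+0, north=+8); B at (east=1, north=-6).
  A is 5 units south of B: delta (east=+0, north=-5); A at (east=1, north=-11).
Therefore A relative to G: (east=1, north=-11).

Answer: A is at (east=1, north=-11) relative to G.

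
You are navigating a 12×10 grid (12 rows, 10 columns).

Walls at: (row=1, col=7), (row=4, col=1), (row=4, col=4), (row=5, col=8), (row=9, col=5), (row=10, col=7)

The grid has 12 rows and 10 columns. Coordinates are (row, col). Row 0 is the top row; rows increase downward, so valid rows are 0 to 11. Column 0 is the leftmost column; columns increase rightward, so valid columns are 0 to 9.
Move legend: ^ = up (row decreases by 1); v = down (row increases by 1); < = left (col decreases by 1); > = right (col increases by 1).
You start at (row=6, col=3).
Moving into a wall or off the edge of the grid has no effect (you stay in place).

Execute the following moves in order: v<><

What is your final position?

Start: (row=6, col=3)
  v (down): (row=6, col=3) -> (row=7, col=3)
  < (left): (row=7, col=3) -> (row=7, col=2)
  > (right): (row=7, col=2) -> (row=7, col=3)
  < (left): (row=7, col=3) -> (row=7, col=2)
Final: (row=7, col=2)

Answer: Final position: (row=7, col=2)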